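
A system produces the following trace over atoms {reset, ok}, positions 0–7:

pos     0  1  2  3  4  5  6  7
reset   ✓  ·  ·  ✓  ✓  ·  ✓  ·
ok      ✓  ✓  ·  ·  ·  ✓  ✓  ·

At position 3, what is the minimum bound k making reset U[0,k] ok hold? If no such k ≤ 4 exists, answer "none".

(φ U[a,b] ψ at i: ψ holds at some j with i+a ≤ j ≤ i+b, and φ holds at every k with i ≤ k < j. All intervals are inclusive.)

Need earliest j ≥ 3 with ok, and reset at every k in [3,j-1].
  j=3: rhs fails.
  j=4: rhs fails.
  j=5: rhs holds; lhs holds on [3,4]. k = 2.

2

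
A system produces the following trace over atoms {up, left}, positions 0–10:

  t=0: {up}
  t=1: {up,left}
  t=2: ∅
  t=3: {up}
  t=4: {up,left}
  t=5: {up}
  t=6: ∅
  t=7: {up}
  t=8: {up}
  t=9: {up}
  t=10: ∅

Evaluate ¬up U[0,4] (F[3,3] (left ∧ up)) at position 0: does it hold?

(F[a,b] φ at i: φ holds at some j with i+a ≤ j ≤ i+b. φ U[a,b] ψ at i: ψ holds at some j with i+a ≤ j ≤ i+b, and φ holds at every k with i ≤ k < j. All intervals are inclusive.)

Does not hold

Need some j in [0,4] with F[3,3] (left ∧ up), and ¬up at every k in [0,j-1].
  j=0: F[3,3] (left ∧ up) — fails (none in [3,3]).
  j=1: F[3,3] (left ∧ up) holds, but ¬up fails at k=0 → not this j.
  j=2: F[3,3] (left ∧ up) — fails (none in [5,5]).
  j=3: F[3,3] (left ∧ up) — fails (none in [6,6]).
  j=4: F[3,3] (left ∧ up) — fails (none in [7,7]).
No j in the window works → until fails.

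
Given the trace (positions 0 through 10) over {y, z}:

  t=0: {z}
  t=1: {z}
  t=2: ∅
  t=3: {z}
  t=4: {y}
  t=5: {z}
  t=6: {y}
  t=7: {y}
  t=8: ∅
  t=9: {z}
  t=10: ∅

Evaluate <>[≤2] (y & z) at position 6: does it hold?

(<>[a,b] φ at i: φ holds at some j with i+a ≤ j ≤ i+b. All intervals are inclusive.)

Check (y & z) at each j in [6,8]:
  j=6: false
  j=7: false
  j=8: false
No position in the window satisfies it → formula fails.

Does not hold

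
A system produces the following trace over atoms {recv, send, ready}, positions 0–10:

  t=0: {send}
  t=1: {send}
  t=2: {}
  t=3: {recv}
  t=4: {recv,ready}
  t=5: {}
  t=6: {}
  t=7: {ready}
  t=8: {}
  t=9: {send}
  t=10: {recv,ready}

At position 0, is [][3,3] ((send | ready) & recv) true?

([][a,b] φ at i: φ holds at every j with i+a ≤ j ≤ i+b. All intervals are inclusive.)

No

Check ((send | ready) & recv) at every j in [3,3]:
  j=3: false
Fails at j=3 → formula fails.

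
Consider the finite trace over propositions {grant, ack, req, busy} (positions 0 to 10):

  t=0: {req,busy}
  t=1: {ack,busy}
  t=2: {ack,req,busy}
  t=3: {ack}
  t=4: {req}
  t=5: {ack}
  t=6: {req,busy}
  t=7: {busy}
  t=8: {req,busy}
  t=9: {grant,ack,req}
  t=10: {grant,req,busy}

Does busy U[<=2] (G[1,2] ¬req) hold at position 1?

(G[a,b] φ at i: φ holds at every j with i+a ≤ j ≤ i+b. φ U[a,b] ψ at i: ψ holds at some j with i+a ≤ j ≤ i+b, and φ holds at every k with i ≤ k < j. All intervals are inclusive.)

No

Need some j in [1,3] with G[1,2] ¬req, and busy at every k in [1,j-1].
  j=1: G[1,2] ¬req — fails at 2.
  j=2: G[1,2] ¬req — fails at 4.
  j=3: G[1,2] ¬req — fails at 4.
No j in the window works → until fails.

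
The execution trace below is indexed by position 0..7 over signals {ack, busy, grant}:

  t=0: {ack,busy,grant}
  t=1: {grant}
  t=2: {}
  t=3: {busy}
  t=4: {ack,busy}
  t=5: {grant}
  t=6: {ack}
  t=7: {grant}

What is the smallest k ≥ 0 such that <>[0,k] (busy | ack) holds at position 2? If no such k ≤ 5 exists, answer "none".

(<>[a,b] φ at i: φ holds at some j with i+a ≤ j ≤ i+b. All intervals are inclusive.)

Scan j = 2,3,… for (busy | ack):
  j=2: fails
  j=3: holds
First hit at j=3, so smallest k = 3-2 = 1.

1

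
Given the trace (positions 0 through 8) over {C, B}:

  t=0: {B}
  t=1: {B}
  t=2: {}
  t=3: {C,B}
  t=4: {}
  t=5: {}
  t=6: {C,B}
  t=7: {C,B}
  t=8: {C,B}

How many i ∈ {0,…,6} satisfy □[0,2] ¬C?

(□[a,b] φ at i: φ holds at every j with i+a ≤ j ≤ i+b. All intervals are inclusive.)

Evaluate at each i in [0,6]:
  i=0: ✓ (all of [0,2])
  i=1: ✗ (fails at j=3)
  i=2: ✗ (fails at j=3)
  i=3: ✗ (fails at j=3)
  i=4: ✗ (fails at j=6)
  i=5: ✗ (fails at j=6)
  i=6: ✗ (fails at j=6)
Positions where it holds: {0} → 1.

1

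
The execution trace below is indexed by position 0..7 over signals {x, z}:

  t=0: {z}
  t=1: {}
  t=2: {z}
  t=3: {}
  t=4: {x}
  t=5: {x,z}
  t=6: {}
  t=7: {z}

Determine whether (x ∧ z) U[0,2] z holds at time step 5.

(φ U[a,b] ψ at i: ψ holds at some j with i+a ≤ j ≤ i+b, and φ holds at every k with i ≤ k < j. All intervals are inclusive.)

Need some j in [5,7] with z, and (x ∧ z) at every k in [5,j-1].
  j=5: z holds; no prefix to check → satisfied.

Yes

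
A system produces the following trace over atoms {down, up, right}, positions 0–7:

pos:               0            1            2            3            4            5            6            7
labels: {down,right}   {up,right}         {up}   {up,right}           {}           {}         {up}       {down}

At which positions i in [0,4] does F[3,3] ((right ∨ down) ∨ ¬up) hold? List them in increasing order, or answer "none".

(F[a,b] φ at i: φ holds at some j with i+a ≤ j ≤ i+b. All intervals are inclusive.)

0, 1, 2, 4

Evaluate at each i in [0,4]:
  i=0: ✓ (witness j=3)
  i=1: ✓ (witness j=4)
  i=2: ✓ (witness j=5)
  i=3: ✗ (none in [6,6])
  i=4: ✓ (witness j=7)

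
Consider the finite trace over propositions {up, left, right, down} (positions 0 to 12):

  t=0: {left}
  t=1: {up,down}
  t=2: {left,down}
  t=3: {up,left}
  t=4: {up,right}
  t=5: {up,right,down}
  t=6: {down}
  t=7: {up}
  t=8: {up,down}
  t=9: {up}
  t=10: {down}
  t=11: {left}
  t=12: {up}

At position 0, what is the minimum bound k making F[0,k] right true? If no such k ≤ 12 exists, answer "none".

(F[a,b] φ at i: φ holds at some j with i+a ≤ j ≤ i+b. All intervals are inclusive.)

4

Scan j = 0,1,… for right:
  j=0: fails
  j=1: fails
  j=2: fails
  j=3: fails
  j=4: holds
First hit at j=4, so smallest k = 4-0 = 4.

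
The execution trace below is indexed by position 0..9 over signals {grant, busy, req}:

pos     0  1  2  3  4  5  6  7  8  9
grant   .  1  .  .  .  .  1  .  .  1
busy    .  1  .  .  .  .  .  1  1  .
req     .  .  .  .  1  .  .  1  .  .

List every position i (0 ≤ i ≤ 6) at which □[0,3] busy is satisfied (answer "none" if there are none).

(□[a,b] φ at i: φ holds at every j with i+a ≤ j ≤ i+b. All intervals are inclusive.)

none

Evaluate at each i in [0,6]:
  i=0: ✗ (fails at j=0)
  i=1: ✗ (fails at j=2)
  i=2: ✗ (fails at j=2)
  i=3: ✗ (fails at j=3)
  i=4: ✗ (fails at j=4)
  i=5: ✗ (fails at j=5)
  i=6: ✗ (fails at j=6)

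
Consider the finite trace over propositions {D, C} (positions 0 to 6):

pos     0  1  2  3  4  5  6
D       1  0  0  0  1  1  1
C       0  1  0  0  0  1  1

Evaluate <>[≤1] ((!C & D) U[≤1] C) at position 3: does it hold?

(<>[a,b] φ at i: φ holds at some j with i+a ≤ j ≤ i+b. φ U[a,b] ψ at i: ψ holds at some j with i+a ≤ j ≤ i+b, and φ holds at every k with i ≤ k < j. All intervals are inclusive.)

True

Check ((!C & D) U[≤1] C) at each j in [3,4]:
  j=3: fails
  j=4: holds
Found at j=4 → formula holds.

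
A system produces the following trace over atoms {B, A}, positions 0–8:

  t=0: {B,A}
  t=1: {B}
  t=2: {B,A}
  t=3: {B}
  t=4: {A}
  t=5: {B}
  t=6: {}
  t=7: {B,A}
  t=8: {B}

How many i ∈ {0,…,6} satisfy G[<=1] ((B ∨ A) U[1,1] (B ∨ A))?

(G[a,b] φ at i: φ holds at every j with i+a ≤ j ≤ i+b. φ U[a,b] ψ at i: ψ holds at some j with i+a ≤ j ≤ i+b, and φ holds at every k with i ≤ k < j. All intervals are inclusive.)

4

Evaluate at each i in [0,6]:
  i=0: ✓ (all of [0,1])
  i=1: ✓ (all of [1,2])
  i=2: ✓ (all of [2,3])
  i=3: ✓ (all of [3,4])
  i=4: ✗ (fails at j=5)
  i=5: ✗ (fails at j=5)
  i=6: ✗ (fails at j=6)
Positions where it holds: {0, 1, 2, 3} → 4.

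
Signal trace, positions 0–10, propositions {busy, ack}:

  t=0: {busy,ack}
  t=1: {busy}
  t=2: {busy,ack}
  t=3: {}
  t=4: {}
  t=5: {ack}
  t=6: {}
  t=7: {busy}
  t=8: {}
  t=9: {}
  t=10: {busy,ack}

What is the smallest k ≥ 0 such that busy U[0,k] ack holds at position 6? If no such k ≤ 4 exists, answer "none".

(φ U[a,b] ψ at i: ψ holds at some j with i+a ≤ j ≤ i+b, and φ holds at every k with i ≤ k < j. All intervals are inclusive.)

none

Need earliest j ≥ 6 with ack, and busy at every k in [6,j-1].
  j=6: rhs fails.
  j=7: rhs fails.
  j=8: rhs fails.
  j=9: rhs fails.
  j=10: rhs holds but lhs fails at k=6.
No witness within the range → none.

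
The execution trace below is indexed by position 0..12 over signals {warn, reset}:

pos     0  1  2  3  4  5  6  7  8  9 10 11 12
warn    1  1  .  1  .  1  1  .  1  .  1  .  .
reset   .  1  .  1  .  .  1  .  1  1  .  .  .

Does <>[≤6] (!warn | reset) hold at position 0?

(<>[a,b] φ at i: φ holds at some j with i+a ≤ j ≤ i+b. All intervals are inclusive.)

Holds

Check (!warn | reset) at each j in [0,6]:
  j=0: false
  j=1: true
  j=2: true
  j=3: true
  j=4: true
  j=5: false
  j=6: true
Found at j=1 → formula holds.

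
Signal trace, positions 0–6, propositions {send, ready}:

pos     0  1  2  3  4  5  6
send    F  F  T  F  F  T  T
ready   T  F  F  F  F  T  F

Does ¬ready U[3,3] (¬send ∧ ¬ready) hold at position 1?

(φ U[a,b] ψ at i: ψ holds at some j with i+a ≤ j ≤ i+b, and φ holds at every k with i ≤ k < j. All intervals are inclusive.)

Need some j in [4,4] with (¬send ∧ ¬ready), and ¬ready at every k in [1,j-1].
  j=4: (¬send ∧ ¬ready) holds; ¬ready holds at every k in [1,3] → satisfied.

True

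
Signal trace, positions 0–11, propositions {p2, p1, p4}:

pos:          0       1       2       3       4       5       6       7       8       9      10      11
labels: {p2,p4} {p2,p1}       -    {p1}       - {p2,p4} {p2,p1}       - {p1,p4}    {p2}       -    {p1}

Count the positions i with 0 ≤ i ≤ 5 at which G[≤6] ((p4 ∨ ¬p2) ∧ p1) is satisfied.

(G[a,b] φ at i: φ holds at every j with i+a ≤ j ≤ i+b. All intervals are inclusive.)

Evaluate at each i in [0,5]:
  i=0: ✗ (fails at j=0)
  i=1: ✗ (fails at j=1)
  i=2: ✗ (fails at j=2)
  i=3: ✗ (fails at j=4)
  i=4: ✗ (fails at j=4)
  i=5: ✗ (fails at j=5)
Positions where it holds: {} → 0.

0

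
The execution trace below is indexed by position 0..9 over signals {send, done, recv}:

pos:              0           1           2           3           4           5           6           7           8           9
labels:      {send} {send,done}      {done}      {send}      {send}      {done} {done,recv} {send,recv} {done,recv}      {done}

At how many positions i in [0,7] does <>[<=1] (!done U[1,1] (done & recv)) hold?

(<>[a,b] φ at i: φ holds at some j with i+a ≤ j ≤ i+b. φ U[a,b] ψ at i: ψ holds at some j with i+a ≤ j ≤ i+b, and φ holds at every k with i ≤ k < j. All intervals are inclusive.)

Evaluate at each i in [0,7]:
  i=0: ✗ (none in [0,1])
  i=1: ✗ (none in [1,2])
  i=2: ✗ (none in [2,3])
  i=3: ✗ (none in [3,4])
  i=4: ✗ (none in [4,5])
  i=5: ✗ (none in [5,6])
  i=6: ✓ (witness j=7)
  i=7: ✓ (witness j=7)
Positions where it holds: {6, 7} → 2.

2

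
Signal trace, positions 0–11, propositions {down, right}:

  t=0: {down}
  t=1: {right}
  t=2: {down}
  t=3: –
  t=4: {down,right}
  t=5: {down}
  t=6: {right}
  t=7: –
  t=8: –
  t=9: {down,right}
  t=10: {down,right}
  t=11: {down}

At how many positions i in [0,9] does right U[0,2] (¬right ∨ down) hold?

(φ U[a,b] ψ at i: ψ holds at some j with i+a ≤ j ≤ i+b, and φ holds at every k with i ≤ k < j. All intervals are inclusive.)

10

Evaluate at each i in [0,9]:
  i=0: ✓ (rhs at j=0)
  i=1: ✓ (rhs at j=2; lhs holds on [1,1])
  i=2: ✓ (rhs at j=2)
  i=3: ✓ (rhs at j=3)
  i=4: ✓ (rhs at j=4)
  i=5: ✓ (rhs at j=5)
  i=6: ✓ (rhs at j=7; lhs holds on [6,6])
  i=7: ✓ (rhs at j=7)
  i=8: ✓ (rhs at j=8)
  i=9: ✓ (rhs at j=9)
Positions where it holds: {0, 1, 2, 3, 4, 5, 6, 7, 8, 9} → 10.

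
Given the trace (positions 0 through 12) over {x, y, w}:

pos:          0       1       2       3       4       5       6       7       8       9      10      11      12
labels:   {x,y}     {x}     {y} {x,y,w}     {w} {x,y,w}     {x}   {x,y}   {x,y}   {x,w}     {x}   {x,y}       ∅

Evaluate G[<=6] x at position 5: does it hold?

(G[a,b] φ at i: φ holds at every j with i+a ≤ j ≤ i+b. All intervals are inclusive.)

Check x at every j in [5,11]:
  j=5: true
  j=6: true
  j=7: true
  j=8: true
  j=9: true
  j=10: true
  j=11: true
All positions satisfy it → formula holds.

Yes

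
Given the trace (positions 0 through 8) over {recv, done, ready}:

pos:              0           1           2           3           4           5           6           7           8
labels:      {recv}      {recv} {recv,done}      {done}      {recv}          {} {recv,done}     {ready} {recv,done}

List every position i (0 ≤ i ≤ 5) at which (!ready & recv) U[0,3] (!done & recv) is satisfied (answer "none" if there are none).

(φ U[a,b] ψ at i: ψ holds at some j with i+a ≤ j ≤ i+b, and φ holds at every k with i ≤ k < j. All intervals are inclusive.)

Evaluate at each i in [0,5]:
  i=0: ✓ (rhs at j=0)
  i=1: ✓ (rhs at j=1)
  i=2: ✗ (lhs fails at k=3 before rhs at j=4)
  i=3: ✗ (lhs fails at k=3 before rhs at j=4)
  i=4: ✓ (rhs at j=4)
  i=5: ✗ (no rhs in [5,8])

0, 1, 4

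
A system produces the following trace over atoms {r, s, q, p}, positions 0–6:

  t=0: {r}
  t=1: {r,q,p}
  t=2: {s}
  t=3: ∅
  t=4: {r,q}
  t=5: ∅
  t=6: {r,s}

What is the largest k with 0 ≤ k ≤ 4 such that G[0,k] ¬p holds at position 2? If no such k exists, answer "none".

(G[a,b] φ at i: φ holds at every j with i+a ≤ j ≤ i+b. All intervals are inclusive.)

4

¬p must hold from j=2 onward; find where it first fails.
  j=2: holds
  j=3: holds
  j=4: holds
  j=5: holds
  j=6: holds
Holds through j=6; largest k = 4.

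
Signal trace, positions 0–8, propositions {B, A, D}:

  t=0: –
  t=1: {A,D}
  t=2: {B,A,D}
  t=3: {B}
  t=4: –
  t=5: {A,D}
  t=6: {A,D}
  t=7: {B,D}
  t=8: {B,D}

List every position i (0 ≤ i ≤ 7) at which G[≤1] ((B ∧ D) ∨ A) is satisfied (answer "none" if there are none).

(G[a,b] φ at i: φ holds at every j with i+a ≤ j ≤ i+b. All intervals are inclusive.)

Evaluate at each i in [0,7]:
  i=0: ✗ (fails at j=0)
  i=1: ✓ (all of [1,2])
  i=2: ✗ (fails at j=3)
  i=3: ✗ (fails at j=3)
  i=4: ✗ (fails at j=4)
  i=5: ✓ (all of [5,6])
  i=6: ✓ (all of [6,7])
  i=7: ✓ (all of [7,8])

1, 5, 6, 7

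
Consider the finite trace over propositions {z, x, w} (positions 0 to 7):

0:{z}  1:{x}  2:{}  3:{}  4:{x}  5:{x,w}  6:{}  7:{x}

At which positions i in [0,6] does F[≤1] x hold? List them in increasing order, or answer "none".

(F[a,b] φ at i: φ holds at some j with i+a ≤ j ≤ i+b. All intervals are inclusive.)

Evaluate at each i in [0,6]:
  i=0: ✓ (witness j=1)
  i=1: ✓ (witness j=1)
  i=2: ✗ (none in [2,3])
  i=3: ✓ (witness j=4)
  i=4: ✓ (witness j=4)
  i=5: ✓ (witness j=5)
  i=6: ✓ (witness j=7)

0, 1, 3, 4, 5, 6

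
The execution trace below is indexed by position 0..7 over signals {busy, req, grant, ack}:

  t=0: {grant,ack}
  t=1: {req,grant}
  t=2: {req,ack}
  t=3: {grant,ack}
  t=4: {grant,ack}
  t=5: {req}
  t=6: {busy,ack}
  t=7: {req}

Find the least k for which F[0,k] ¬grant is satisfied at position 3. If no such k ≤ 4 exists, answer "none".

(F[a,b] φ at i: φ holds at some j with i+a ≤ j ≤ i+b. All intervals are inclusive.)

2

Scan j = 3,4,… for ¬grant:
  j=3: fails
  j=4: fails
  j=5: holds
First hit at j=5, so smallest k = 5-3 = 2.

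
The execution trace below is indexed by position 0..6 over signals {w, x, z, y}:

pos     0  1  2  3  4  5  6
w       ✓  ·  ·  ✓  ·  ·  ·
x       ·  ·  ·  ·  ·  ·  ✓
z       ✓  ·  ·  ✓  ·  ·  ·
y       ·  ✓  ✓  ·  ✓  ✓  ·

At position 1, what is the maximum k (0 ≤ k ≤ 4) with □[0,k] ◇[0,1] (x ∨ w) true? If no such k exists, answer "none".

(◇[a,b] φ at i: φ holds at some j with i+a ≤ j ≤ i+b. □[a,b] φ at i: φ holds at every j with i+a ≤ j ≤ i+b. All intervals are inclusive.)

◇[0,1] (x ∨ w) must hold from j=1 onward; find where it first fails.
  j=1: fails → no k works.

none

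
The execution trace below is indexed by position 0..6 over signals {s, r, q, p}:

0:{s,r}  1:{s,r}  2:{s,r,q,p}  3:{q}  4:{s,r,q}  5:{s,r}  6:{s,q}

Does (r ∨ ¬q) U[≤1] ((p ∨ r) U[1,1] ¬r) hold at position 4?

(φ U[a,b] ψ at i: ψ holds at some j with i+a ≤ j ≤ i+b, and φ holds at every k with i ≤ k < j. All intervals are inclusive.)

Yes

Need some j in [4,5] with ((p ∨ r) U[1,1] ¬r), and (r ∨ ¬q) at every k in [4,j-1].
  j=4: ((p ∨ r) U[1,1] ¬r) — fails.
  j=5: ((p ∨ r) U[1,1] ¬r) holds; (r ∨ ¬q) holds at every k in [4,4] → satisfied.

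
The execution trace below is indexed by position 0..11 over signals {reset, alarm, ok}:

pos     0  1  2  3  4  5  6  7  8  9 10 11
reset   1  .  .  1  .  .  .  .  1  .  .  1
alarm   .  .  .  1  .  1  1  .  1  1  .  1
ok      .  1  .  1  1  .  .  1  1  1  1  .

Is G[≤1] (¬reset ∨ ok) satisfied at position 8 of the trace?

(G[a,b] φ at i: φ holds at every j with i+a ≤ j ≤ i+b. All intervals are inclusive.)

Check (¬reset ∨ ok) at every j in [8,9]:
  j=8: true
  j=9: true
All positions satisfy it → formula holds.

True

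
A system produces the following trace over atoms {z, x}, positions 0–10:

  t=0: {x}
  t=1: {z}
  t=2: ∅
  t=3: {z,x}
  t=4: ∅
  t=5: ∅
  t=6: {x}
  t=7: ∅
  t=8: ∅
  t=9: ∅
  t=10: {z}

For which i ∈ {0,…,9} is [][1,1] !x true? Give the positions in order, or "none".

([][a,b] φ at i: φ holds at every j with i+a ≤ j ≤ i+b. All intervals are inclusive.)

0, 1, 3, 4, 6, 7, 8, 9

Evaluate at each i in [0,9]:
  i=0: ✓ (all of [1,1])
  i=1: ✓ (all of [2,2])
  i=2: ✗ (fails at j=3)
  i=3: ✓ (all of [4,4])
  i=4: ✓ (all of [5,5])
  i=5: ✗ (fails at j=6)
  i=6: ✓ (all of [7,7])
  i=7: ✓ (all of [8,8])
  i=8: ✓ (all of [9,9])
  i=9: ✓ (all of [10,10])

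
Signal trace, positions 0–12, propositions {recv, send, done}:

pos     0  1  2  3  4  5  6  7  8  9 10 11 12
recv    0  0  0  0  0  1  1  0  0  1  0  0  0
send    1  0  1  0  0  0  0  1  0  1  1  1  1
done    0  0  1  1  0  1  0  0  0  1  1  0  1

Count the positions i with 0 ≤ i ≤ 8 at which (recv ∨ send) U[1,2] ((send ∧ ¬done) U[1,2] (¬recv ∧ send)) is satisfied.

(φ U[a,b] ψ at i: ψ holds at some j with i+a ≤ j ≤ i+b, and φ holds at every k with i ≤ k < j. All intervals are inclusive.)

0

Evaluate at each i in [0,8]:
  i=0: ✗ (no rhs in [1,2])
  i=1: ✗ (no rhs in [2,3])
  i=2: ✗ (no rhs in [3,4])
  i=3: ✗ (no rhs in [4,5])
  i=4: ✗ (no rhs in [5,6])
  i=5: ✗ (no rhs in [6,7])
  i=6: ✗ (no rhs in [7,8])
  i=7: ✗ (no rhs in [8,9])
  i=8: ✗ (no rhs in [9,10])
Positions where it holds: {} → 0.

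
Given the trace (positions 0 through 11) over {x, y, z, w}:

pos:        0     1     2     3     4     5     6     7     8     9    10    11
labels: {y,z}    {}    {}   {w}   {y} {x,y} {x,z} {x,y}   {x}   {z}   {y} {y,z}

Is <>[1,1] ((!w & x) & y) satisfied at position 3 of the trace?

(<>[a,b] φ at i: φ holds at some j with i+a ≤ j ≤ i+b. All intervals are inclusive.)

No

Check ((!w & x) & y) at each j in [4,4]:
  j=4: false
No position in the window satisfies it → formula fails.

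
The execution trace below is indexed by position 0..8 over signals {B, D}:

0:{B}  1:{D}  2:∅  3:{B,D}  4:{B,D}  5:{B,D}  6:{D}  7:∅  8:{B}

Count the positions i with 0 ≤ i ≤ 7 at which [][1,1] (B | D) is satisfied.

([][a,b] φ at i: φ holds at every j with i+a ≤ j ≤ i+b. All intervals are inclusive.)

6

Evaluate at each i in [0,7]:
  i=0: ✓ (all of [1,1])
  i=1: ✗ (fails at j=2)
  i=2: ✓ (all of [3,3])
  i=3: ✓ (all of [4,4])
  i=4: ✓ (all of [5,5])
  i=5: ✓ (all of [6,6])
  i=6: ✗ (fails at j=7)
  i=7: ✓ (all of [8,8])
Positions where it holds: {0, 2, 3, 4, 5, 7} → 6.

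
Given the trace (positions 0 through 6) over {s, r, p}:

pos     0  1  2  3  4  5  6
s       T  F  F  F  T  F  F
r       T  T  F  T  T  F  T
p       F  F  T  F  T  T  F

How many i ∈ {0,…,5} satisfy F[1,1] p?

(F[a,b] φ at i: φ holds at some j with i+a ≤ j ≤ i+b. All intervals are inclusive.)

Evaluate at each i in [0,5]:
  i=0: ✗ (none in [1,1])
  i=1: ✓ (witness j=2)
  i=2: ✗ (none in [3,3])
  i=3: ✓ (witness j=4)
  i=4: ✓ (witness j=5)
  i=5: ✗ (none in [6,6])
Positions where it holds: {1, 3, 4} → 3.

3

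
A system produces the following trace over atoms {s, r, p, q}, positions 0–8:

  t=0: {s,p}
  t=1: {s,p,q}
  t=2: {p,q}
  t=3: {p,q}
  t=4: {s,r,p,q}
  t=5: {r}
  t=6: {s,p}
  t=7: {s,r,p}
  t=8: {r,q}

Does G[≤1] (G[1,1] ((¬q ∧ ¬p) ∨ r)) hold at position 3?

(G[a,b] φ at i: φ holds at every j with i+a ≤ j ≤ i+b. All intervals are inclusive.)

Check G[1,1] ((¬q ∧ ¬p) ∨ r) at every j in [3,4]:
  j=3: holds on [4,4]
  j=4: holds on [5,5]
All positions satisfy it → formula holds.

Yes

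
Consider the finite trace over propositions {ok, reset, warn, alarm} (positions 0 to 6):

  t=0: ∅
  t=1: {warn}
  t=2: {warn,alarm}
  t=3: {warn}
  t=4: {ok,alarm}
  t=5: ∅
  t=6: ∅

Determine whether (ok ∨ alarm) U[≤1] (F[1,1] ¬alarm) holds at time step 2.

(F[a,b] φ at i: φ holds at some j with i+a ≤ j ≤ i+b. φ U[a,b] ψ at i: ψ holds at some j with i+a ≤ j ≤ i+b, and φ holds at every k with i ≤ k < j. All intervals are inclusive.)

Need some j in [2,3] with F[1,1] ¬alarm, and (ok ∨ alarm) at every k in [2,j-1].
  j=2: F[1,1] ¬alarm holds; no prefix to check → satisfied.

Yes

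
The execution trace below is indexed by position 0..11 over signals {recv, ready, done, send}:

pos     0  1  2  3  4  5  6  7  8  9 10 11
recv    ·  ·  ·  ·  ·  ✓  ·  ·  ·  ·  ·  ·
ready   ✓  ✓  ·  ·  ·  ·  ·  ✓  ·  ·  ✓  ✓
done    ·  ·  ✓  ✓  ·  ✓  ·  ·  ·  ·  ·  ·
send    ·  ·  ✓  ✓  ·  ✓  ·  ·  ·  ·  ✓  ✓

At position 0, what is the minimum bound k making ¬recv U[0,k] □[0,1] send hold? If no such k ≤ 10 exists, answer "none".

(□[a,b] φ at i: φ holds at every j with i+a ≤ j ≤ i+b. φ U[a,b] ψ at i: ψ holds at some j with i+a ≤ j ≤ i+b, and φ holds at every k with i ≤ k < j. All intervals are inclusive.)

Need earliest j ≥ 0 with □[0,1] send, and ¬recv at every k in [0,j-1].
  j=0: rhs fails.
  j=1: rhs fails.
  j=2: rhs holds; lhs holds on [0,1]. k = 2.

2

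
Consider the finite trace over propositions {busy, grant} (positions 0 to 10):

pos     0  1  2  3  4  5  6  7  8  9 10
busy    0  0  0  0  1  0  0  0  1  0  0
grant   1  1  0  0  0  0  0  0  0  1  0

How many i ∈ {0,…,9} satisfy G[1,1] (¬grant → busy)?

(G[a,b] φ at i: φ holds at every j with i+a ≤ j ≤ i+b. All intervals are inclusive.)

4

Evaluate at each i in [0,9]:
  i=0: ✓ (all of [1,1])
  i=1: ✗ (fails at j=2)
  i=2: ✗ (fails at j=3)
  i=3: ✓ (all of [4,4])
  i=4: ✗ (fails at j=5)
  i=5: ✗ (fails at j=6)
  i=6: ✗ (fails at j=7)
  i=7: ✓ (all of [8,8])
  i=8: ✓ (all of [9,9])
  i=9: ✗ (fails at j=10)
Positions where it holds: {0, 3, 7, 8} → 4.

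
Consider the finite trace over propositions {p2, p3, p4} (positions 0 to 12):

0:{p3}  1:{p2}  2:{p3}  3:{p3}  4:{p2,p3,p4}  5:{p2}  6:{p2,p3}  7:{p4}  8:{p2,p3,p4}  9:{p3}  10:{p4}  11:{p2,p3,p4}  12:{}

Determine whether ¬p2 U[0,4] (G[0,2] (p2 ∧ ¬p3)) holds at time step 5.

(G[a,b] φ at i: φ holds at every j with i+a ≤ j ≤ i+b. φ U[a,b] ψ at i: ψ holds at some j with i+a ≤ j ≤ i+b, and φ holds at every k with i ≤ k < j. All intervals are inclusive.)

False

Need some j in [5,9] with G[0,2] (p2 ∧ ¬p3), and ¬p2 at every k in [5,j-1].
  j=5: G[0,2] (p2 ∧ ¬p3) — fails at 6.
  j=6: G[0,2] (p2 ∧ ¬p3) — fails at 6.
  j=7: G[0,2] (p2 ∧ ¬p3) — fails at 7.
  j=8: G[0,2] (p2 ∧ ¬p3) — fails at 8.
  j=9: G[0,2] (p2 ∧ ¬p3) — fails at 9.
No j in the window works → until fails.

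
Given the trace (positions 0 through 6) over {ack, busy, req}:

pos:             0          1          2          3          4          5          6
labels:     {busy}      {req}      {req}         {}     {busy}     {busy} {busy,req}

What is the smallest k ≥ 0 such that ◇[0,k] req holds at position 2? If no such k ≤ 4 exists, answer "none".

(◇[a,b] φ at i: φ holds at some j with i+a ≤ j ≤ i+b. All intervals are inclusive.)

Scan j = 2,3,… for req:
  j=2: holds
First hit at j=2, so smallest k = 2-2 = 0.

0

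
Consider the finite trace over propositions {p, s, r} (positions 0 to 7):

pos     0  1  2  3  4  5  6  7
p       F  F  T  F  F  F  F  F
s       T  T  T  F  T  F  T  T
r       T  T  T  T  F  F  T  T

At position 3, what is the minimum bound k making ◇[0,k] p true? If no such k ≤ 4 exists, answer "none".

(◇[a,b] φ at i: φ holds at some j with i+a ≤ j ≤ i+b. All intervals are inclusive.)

none

Scan j = 3,4,… for p:
  j=3: fails
  j=4: fails
  j=5: fails
  j=6: fails
  j=7: fails
No j in [3,7] satisfies it → none.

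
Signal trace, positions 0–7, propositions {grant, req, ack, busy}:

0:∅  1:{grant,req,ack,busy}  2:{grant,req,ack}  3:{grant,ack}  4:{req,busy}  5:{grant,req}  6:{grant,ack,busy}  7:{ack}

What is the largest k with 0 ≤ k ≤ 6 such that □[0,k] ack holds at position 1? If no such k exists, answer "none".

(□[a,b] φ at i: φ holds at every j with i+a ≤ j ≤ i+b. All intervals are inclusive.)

ack must hold from j=1 onward; find where it first fails.
  j=1: holds
  j=2: holds
  j=3: holds
  j=4: fails
Holds on [1,3], so largest k = 2.

2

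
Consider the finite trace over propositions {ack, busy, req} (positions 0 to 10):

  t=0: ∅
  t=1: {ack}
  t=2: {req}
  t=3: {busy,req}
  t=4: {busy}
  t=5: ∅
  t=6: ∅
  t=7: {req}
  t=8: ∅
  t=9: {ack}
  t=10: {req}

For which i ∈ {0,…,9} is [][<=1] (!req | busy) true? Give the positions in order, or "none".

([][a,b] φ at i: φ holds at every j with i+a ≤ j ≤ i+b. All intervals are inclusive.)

Evaluate at each i in [0,9]:
  i=0: ✓ (all of [0,1])
  i=1: ✗ (fails at j=2)
  i=2: ✗ (fails at j=2)
  i=3: ✓ (all of [3,4])
  i=4: ✓ (all of [4,5])
  i=5: ✓ (all of [5,6])
  i=6: ✗ (fails at j=7)
  i=7: ✗ (fails at j=7)
  i=8: ✓ (all of [8,9])
  i=9: ✗ (fails at j=10)

0, 3, 4, 5, 8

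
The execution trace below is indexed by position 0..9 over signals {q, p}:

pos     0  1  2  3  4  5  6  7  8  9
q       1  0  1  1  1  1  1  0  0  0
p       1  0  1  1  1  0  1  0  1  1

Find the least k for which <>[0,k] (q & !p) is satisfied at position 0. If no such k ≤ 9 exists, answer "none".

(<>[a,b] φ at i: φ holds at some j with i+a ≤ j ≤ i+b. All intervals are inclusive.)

Scan j = 0,1,… for (q & !p):
  j=0: fails
  j=1: fails
  j=2: fails
  j=3: fails
  j=4: fails
  j=5: holds
First hit at j=5, so smallest k = 5-0 = 5.

5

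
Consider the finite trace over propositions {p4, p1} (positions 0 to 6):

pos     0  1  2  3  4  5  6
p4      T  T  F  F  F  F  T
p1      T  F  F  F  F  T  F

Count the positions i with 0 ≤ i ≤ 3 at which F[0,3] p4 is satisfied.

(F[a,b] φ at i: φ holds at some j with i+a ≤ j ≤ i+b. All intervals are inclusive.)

Evaluate at each i in [0,3]:
  i=0: ✓ (witness j=0)
  i=1: ✓ (witness j=1)
  i=2: ✗ (none in [2,5])
  i=3: ✓ (witness j=6)
Positions where it holds: {0, 1, 3} → 3.

3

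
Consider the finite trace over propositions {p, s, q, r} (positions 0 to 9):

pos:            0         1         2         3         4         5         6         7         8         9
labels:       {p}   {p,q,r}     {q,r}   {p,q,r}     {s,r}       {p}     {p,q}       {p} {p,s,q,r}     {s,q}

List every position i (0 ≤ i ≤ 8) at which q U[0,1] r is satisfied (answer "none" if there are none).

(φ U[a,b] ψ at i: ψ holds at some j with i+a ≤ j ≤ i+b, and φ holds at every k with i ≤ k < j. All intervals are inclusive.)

1, 2, 3, 4, 8

Evaluate at each i in [0,8]:
  i=0: ✗ (lhs fails at k=0 before rhs at j=1)
  i=1: ✓ (rhs at j=1)
  i=2: ✓ (rhs at j=2)
  i=3: ✓ (rhs at j=3)
  i=4: ✓ (rhs at j=4)
  i=5: ✗ (no rhs in [5,6])
  i=6: ✗ (no rhs in [6,7])
  i=7: ✗ (lhs fails at k=7 before rhs at j=8)
  i=8: ✓ (rhs at j=8)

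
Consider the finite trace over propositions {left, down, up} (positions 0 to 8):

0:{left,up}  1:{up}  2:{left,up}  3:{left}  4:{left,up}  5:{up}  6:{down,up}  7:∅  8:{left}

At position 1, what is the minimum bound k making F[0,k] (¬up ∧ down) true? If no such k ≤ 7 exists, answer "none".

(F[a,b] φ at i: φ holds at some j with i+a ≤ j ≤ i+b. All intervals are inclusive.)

Scan j = 1,2,… for (¬up ∧ down):
  j=1: fails
  j=2: fails
  j=3: fails
  j=4: fails
  j=5: fails
  j=6: fails
  j=7: fails
  j=8: fails
No j in [1,8] satisfies it → none.

none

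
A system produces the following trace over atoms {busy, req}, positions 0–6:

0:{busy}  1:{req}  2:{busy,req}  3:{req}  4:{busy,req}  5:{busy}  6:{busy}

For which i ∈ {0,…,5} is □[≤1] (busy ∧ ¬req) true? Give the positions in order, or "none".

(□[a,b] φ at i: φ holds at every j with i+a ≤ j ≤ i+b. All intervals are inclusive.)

5

Evaluate at each i in [0,5]:
  i=0: ✗ (fails at j=1)
  i=1: ✗ (fails at j=1)
  i=2: ✗ (fails at j=2)
  i=3: ✗ (fails at j=3)
  i=4: ✗ (fails at j=4)
  i=5: ✓ (all of [5,6])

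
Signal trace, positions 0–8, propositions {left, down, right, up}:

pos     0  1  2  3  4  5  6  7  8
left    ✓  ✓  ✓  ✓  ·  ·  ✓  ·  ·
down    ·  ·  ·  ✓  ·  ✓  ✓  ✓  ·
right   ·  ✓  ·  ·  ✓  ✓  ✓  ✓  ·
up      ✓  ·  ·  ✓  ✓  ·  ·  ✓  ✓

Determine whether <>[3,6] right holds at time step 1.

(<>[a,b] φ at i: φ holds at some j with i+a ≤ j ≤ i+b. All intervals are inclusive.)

True

Check right at each j in [4,7]:
  j=4: true
  j=5: true
  j=6: true
  j=7: true
Found at j=4 → formula holds.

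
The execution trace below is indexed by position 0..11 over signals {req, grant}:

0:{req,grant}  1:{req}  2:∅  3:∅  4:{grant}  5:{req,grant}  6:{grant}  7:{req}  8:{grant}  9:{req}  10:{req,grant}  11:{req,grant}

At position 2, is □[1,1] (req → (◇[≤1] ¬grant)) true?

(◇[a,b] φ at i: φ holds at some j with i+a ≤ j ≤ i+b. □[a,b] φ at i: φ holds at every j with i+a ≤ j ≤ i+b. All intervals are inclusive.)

Yes

Check (req → (◇[≤1] ¬grant)) at every j in [3,3]:
  j=3: antecedent false → ✓
All positions satisfy it → formula holds.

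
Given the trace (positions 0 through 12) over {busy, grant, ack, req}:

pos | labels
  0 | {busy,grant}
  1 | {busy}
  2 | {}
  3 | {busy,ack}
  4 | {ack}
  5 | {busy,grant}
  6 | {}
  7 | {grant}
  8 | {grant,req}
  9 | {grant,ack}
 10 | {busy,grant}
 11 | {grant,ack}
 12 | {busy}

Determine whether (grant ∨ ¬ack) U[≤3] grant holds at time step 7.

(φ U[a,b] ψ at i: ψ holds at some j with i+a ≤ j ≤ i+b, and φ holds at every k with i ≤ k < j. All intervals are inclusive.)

True

Need some j in [7,10] with grant, and (grant ∨ ¬ack) at every k in [7,j-1].
  j=7: grant holds; no prefix to check → satisfied.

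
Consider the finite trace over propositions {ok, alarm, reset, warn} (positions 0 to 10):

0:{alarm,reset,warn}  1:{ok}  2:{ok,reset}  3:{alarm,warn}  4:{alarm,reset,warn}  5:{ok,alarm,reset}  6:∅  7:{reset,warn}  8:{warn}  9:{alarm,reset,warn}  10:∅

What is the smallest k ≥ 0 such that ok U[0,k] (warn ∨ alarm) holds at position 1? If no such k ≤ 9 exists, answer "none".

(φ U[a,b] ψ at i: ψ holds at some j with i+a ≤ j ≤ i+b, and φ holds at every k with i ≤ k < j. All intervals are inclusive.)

2

Need earliest j ≥ 1 with (warn ∨ alarm), and ok at every k in [1,j-1].
  j=1: rhs fails.
  j=2: rhs fails.
  j=3: rhs holds; lhs holds on [1,2]. k = 2.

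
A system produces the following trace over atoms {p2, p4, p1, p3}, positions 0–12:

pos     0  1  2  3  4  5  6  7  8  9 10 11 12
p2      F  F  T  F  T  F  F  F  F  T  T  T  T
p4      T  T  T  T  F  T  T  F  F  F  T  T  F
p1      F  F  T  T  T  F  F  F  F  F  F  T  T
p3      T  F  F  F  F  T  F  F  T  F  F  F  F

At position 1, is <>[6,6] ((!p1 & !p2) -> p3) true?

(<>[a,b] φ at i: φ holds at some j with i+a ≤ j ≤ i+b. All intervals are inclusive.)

Check ((!p1 & !p2) -> p3) at each j in [7,7]:
  j=7: false
No position in the window satisfies it → formula fails.

No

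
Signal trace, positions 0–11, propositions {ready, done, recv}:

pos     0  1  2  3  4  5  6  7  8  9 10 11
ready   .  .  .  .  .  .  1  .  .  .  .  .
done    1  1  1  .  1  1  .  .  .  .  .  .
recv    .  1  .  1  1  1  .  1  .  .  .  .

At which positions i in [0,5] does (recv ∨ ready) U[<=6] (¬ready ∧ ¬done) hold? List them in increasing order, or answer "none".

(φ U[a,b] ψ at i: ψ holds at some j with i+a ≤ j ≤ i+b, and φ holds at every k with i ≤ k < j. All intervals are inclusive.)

Evaluate at each i in [0,5]:
  i=0: ✗ (lhs fails at k=0 before rhs at j=3)
  i=1: ✗ (lhs fails at k=2 before rhs at j=3)
  i=2: ✗ (lhs fails at k=2 before rhs at j=3)
  i=3: ✓ (rhs at j=3)
  i=4: ✓ (rhs at j=7; lhs holds on [4,6])
  i=5: ✓ (rhs at j=7; lhs holds on [5,6])

3, 4, 5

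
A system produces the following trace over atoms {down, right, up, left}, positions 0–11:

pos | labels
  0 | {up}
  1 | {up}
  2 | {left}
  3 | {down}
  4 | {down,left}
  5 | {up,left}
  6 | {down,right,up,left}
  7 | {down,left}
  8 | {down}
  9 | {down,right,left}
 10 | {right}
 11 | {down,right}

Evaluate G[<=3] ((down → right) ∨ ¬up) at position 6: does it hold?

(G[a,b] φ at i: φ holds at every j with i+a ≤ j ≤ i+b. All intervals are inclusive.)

True

Check ((down → right) ∨ ¬up) at every j in [6,9]:
  j=6: true
  j=7: true
  j=8: true
  j=9: true
All positions satisfy it → formula holds.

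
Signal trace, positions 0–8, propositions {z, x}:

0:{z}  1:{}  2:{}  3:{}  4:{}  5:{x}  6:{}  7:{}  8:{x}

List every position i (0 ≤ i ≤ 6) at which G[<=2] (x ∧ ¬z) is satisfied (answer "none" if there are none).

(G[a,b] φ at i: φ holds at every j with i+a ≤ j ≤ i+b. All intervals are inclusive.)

none

Evaluate at each i in [0,6]:
  i=0: ✗ (fails at j=0)
  i=1: ✗ (fails at j=1)
  i=2: ✗ (fails at j=2)
  i=3: ✗ (fails at j=3)
  i=4: ✗ (fails at j=4)
  i=5: ✗ (fails at j=6)
  i=6: ✗ (fails at j=6)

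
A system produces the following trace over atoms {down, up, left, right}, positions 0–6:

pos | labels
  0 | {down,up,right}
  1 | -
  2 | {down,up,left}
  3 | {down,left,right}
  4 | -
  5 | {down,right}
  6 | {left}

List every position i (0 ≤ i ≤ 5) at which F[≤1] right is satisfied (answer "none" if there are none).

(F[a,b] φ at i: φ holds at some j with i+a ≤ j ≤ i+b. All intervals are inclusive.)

0, 2, 3, 4, 5

Evaluate at each i in [0,5]:
  i=0: ✓ (witness j=0)
  i=1: ✗ (none in [1,2])
  i=2: ✓ (witness j=3)
  i=3: ✓ (witness j=3)
  i=4: ✓ (witness j=5)
  i=5: ✓ (witness j=5)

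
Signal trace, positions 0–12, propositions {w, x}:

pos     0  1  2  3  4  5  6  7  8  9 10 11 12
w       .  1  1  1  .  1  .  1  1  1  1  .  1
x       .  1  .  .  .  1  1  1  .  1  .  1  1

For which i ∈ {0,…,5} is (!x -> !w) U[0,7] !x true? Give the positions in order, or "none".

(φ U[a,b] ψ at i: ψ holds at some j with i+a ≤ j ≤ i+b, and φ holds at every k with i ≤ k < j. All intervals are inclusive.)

Evaluate at each i in [0,5]:
  i=0: ✓ (rhs at j=0)
  i=1: ✓ (rhs at j=2; lhs holds on [1,1])
  i=2: ✓ (rhs at j=2)
  i=3: ✓ (rhs at j=3)
  i=4: ✓ (rhs at j=4)
  i=5: ✓ (rhs at j=8; lhs holds on [5,7])

0, 1, 2, 3, 4, 5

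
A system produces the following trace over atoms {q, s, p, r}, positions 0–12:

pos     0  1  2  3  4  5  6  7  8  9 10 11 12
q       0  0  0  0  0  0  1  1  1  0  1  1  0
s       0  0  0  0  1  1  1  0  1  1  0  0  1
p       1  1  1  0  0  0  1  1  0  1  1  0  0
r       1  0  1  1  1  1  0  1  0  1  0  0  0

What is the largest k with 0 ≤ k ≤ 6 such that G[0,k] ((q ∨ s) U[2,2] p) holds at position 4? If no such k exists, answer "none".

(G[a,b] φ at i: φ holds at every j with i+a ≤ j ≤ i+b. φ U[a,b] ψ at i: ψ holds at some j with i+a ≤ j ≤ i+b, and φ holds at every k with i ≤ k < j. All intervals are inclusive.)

1

((q ∨ s) U[2,2] p) must hold from j=4 onward; find where it first fails.
  j=4: holds
  j=5: holds
  j=6: fails
Holds on [4,5], so largest k = 1.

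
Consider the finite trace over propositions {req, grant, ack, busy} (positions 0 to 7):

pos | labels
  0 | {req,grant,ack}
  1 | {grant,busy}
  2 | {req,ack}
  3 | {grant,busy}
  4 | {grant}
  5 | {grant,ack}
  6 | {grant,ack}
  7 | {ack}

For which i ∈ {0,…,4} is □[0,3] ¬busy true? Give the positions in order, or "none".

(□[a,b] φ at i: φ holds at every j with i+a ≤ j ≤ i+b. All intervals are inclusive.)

Evaluate at each i in [0,4]:
  i=0: ✗ (fails at j=1)
  i=1: ✗ (fails at j=1)
  i=2: ✗ (fails at j=3)
  i=3: ✗ (fails at j=3)
  i=4: ✓ (all of [4,7])

4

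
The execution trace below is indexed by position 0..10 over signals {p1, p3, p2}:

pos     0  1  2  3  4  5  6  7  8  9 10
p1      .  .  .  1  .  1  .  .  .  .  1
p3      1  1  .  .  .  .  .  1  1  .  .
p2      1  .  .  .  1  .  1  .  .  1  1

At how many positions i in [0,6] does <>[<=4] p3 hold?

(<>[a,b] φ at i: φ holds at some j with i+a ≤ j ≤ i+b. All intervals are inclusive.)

6

Evaluate at each i in [0,6]:
  i=0: ✓ (witness j=0)
  i=1: ✓ (witness j=1)
  i=2: ✗ (none in [2,6])
  i=3: ✓ (witness j=7)
  i=4: ✓ (witness j=7)
  i=5: ✓ (witness j=7)
  i=6: ✓ (witness j=7)
Positions where it holds: {0, 1, 3, 4, 5, 6} → 6.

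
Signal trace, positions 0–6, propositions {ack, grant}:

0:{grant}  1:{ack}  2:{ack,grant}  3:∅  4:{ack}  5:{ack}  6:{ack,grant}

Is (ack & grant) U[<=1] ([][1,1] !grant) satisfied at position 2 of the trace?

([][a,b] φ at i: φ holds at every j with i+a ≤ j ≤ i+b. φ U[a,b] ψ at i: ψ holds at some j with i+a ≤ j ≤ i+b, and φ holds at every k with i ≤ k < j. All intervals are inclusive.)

Holds

Need some j in [2,3] with [][1,1] !grant, and (ack & grant) at every k in [2,j-1].
  j=2: [][1,1] !grant holds; no prefix to check → satisfied.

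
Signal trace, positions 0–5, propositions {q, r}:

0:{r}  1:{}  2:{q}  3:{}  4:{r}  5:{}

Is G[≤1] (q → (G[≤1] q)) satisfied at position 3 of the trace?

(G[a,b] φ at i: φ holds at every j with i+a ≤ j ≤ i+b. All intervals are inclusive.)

Check (q → (G[≤1] q)) at every j in [3,4]:
  j=3: antecedent false → ✓
  j=4: antecedent false → ✓
All positions satisfy it → formula holds.

Yes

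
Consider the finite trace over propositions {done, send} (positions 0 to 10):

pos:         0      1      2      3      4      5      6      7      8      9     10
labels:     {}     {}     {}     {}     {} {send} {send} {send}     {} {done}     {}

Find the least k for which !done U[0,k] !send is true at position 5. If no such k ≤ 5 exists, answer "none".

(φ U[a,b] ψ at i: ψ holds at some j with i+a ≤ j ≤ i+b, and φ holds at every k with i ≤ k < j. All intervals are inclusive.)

3

Need earliest j ≥ 5 with !send, and !done at every k in [5,j-1].
  j=5: rhs fails.
  j=6: rhs fails.
  j=7: rhs fails.
  j=8: rhs holds; lhs holds on [5,7]. k = 3.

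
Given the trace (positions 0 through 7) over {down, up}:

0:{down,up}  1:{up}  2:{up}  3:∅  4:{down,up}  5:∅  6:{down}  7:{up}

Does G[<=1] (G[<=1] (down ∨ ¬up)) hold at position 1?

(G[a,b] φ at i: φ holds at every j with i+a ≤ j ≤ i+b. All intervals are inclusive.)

Check G[<=1] (down ∨ ¬up) at every j in [1,2]:
  j=1: fails at 1
  j=2: fails at 2
Fails at j=1 → formula fails.

No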